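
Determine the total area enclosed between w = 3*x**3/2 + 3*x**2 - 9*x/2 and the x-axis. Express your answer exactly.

The curve meets the x-axis where 3*x**3/2 + 3*x**2 - 9*x/2 = 0, i.e. 3*x*(x - 1)*(x + 3)/2 = 0, at x = -3, 0, 1.
On [-3, 0] the curve lies above the axis; ∫[-3,0] (3*x**3/2 + 3*x**2 - 9*x/2) dx = 135/8, giving area 135/8.
On [0, 1] the curve lies below the axis; ∫[0,1] (3*x**3/2 + 3*x**2 - 9*x/2) dx = -7/8, giving area 7/8.
Total area = 135/8 + 7/8 = 71/4.

71/4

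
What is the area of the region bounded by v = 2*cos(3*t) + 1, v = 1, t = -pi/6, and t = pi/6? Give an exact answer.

On [-pi/6, pi/6], (2*cos(3*t) + 1) - (1) = 2*cos(3*t) is ≥ 0 throughout, so the area is a single integral of |2*cos(3*t)|.
∫[-pi/6,pi/6] (2*cos(3*t)) dt = 4/3.

4/3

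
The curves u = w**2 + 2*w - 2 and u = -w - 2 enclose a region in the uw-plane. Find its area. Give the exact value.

9/2

Both boundary curves give u as a function of w, so integrate with respect to w. Setting them equal: w**2 + 3*w = 0, i.e. w*(w + 3) = 0, so they meet at w = -3, 0.
For w in [-3, 0], u = w**2 + 2*w - 2 is on the left; area = ∫[-3,0] (-(w**2 + 3*w)) dw = 9/2.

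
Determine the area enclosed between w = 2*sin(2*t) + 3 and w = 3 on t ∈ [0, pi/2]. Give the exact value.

2

On [0, pi/2], (2*sin(2*t) + 3) - (3) = 2*sin(2*t) is ≥ 0 throughout, so the area is a single integral of |2*sin(2*t)|.
∫[0,pi/2] (2*sin(2*t)) dt = 2.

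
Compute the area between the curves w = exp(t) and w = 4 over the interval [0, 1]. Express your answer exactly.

5 - exp(1)

On [0, 1], (exp(t)) - (4) = exp(t) - 4 is ≤ 0 throughout, so the area is a single integral of |exp(t) - 4|.
∫[0,1] (exp(t) - 4) dt = -5 + exp(1); the area of that piece is 5 - exp(1).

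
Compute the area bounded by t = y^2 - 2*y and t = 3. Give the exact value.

Both boundary curves give t as a function of y, so integrate with respect to y. Setting them equal: y^2 - 2*y - 3 = 0, i.e. (y - 3)*(y + 1) = 0, so they meet at y = -1, 3.
For y in [-1, 3], t = y^2 - 2*y is on the left; area = ∫[-1,3] (-(y^2 - 2*y - 3)) dy = 32/3.

32/3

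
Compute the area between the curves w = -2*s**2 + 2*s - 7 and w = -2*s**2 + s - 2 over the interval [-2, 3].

On [-2, 3], (-2*s**2 + 2*s - 7) - (-2*s**2 + s - 2) = s - 5 is ≤ 0 throughout, so the area is a single integral of |s - 5|.
∫[-2,3] (s - 5) ds = -45/2; the area of that piece is 45/2.

45/2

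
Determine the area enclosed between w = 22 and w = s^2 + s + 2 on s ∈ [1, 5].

109/3

The difference (22) - (s^2 + s + 2) = -s^2 - s + 20 changes sign at s = 4 inside [1, 5], so split the integral there.
∫[1,4] (-s^2 - s + 20) ds = 63/2.
∫[4,5] (-s^2 - s + 20) ds = -29/6; the area of that piece is 29/6.
Total area = 63/2 + 29/6 = 109/3.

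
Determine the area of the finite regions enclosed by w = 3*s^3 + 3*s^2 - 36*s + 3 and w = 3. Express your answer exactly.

937/4

Set the curves equal: 3*s^3 + 3*s^2 - 36*s + 3 = 3, so 3*s^3 + 3*s^2 - 36*s = 0, which factors as 3*s*(s - 3)*(s + 4) = 0. The curves meet at s = -4, 0, 3.
On [-4, 0], w = 3*s^3 + 3*s^2 - 36*s + 3 is on top; that piece has area ∫[-4,0] (3*s^3 + 3*s^2 - 36*s) ds = 160.
On [0, 3], w = 3 is on top; that piece has area ∫[0,3] (-(3*s^3 + 3*s^2 - 36*s)) ds = 297/4.
Total enclosed area = 160 + 297/4 = 937/4.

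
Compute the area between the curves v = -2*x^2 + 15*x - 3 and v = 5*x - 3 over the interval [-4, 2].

412/3

The difference (-2*x^2 + 15*x - 3) - (5*x - 3) = -2*x^2 + 10*x changes sign at x = 0 inside [-4, 2], so split the integral there.
∫[-4,0] (-2*x^2 + 10*x) dx = -368/3; the area of that piece is 368/3.
∫[0,2] (-2*x^2 + 10*x) dx = 44/3.
Total area = 368/3 + 44/3 = 412/3.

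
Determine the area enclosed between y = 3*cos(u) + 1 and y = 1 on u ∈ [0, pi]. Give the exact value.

The difference (3*cos(u) + 1) - (1) = 3*cos(u) changes sign at u = pi/2 inside [0, pi], so split the integral there.
∫[0,pi/2] (3*cos(u)) du = 3.
∫[pi/2,pi] (3*cos(u)) du = -3; the area of that piece is 3.
Total area = 3 + 3 = 6.

6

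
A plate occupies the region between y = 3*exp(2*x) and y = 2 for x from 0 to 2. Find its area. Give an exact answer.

-11/2 + 3*exp(4)/2

On [0, 2], (3*exp(2*x)) - (2) = 3*exp(2*x) - 2 is ≥ 0 throughout, so the area is a single integral of |3*exp(2*x) - 2|.
∫[0,2] (3*exp(2*x) - 2) dx = -11/2 + 3*exp(4)/2.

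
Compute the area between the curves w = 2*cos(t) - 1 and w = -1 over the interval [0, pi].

4

The difference (2*cos(t) - 1) - (-1) = 2*cos(t) changes sign at t = pi/2 inside [0, pi], so split the integral there.
∫[0,pi/2] (2*cos(t)) dt = 2.
∫[pi/2,pi] (2*cos(t)) dt = -2; the area of that piece is 2.
Total area = 2 + 2 = 4.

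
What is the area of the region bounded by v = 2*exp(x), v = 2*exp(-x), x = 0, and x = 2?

On [0, 2], (2*exp(x)) - (2*exp(-x)) = 2*exp(x) - 2*exp(-x) is ≥ 0 throughout, so the area is a single integral of |2*exp(x) - 2*exp(-x)|.
∫[0,2] (2*exp(x) - 2*exp(-x)) dx = -4 + 2*exp(-2) + 2*exp(2).

-4 + 2*exp(-2) + 2*exp(2)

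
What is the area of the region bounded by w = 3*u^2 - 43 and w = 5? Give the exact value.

256

Set the curves equal: 3*u^2 - 43 = 5, so 3*u^2 - 48 = 0, which factors as 3*(u - 4)*(u + 4) = 0. The curves meet at u = -4, 4.
On [-4, 4], w = 5 is on top; that piece has area ∫[-4,4] (-(3*u^2 - 48)) du = 256.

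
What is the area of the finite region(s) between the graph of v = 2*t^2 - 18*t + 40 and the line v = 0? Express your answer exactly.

The curve meets the t-axis where 2*t^2 - 18*t + 40 = 0, i.e. 2*(t - 5)*(t - 4) = 0, at t = 4, 5.
On [4, 5] the curve lies below the axis; ∫[4,5] (2*t^2 - 18*t + 40) dt = -1/3, giving area 1/3.

1/3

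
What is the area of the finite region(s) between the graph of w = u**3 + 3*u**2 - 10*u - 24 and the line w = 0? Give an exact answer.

407/4

The curve meets the u-axis where u**3 + 3*u**2 - 10*u - 24 = 0, i.e. (u - 3)*(u + 2)*(u + 4) = 0, at u = -4, -2, 3.
On [-4, -2] the curve lies above the axis; ∫[-4,-2] (u**3 + 3*u**2 - 10*u - 24) du = 8, giving area 8.
On [-2, 3] the curve lies below the axis; ∫[-2,3] (u**3 + 3*u**2 - 10*u - 24) du = -375/4, giving area 375/4.
Total area = 8 + 375/4 = 407/4.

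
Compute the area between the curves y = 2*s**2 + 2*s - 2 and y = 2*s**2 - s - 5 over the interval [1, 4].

63/2

On [1, 4], (2*s**2 + 2*s - 2) - (2*s**2 - s - 5) = 3*s + 3 is ≥ 0 throughout, so the area is a single integral of |3*s + 3|.
∫[1,4] (3*s + 3) ds = 63/2.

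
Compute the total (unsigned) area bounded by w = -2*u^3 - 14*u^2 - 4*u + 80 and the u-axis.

The curve meets the u-axis where -2*u^3 - 14*u^2 - 4*u + 80 = 0, i.e. -2*(u - 2)*(u + 4)*(u + 5) = 0, at u = -5, -4, 2.
On [-5, -4] the curve lies below the axis; ∫[-5,-4] (-2*u^3 - 14*u^2 - 4*u + 80) du = -13/6, giving area 13/6.
On [-4, 2] the curve lies above the axis; ∫[-4,2] (-2*u^3 - 14*u^2 - 4*u + 80) du = 288, giving area 288.
Total area = 13/6 + 288 = 1741/6.

1741/6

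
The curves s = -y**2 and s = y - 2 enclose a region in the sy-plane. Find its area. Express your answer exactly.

Both boundary curves give s as a function of y, so integrate with respect to y. Setting them equal: -y**2 - y + 2 = 0, i.e. -(y - 1)*(y + 2) = 0, so they meet at y = -2, 1.
For y in [-2, 1], s = -y**2 is on the right; area = ∫[-2,1] (-y**2 - y + 2) dy = 9/2.

9/2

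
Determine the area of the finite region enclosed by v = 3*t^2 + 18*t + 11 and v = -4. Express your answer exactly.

Set the curves equal: 3*t^2 + 18*t + 11 = -4, so 3*t^2 + 18*t + 15 = 0, which factors as 3*(t + 1)*(t + 5) = 0. The curves meet at t = -5, -1.
On [-5, -1], v = -4 is on top; that piece has area ∫[-5,-1] (-(3*t^2 + 18*t + 15)) dt = 32.

32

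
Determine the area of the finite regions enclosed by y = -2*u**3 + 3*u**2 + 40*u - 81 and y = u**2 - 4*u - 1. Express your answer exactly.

Set the curves equal: -2*u**3 + 3*u**2 + 40*u - 81 = u**2 - 4*u - 1, so -2*u**3 + 2*u**2 + 44*u - 80 = 0, which factors as -2*(u - 4)*(u - 2)*(u + 5) = 0. The curves meet at u = -5, 2, 4.
On [-5, 2], y = u**2 - 4*u - 1 is on top; that piece has area ∫[-5,2] (-(-2*u**3 + 2*u**2 + 44*u - 80)) du = 3773/6.
On [2, 4], y = -2*u**3 + 3*u**2 + 40*u - 81 is on top; that piece has area ∫[2,4] (-2*u**3 + 2*u**2 + 44*u - 80) du = 64/3.
Total enclosed area = 3773/6 + 64/3 = 3901/6.

3901/6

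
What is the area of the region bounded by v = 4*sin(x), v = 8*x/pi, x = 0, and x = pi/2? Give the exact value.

On [0, pi/2], (4*sin(x)) - (8*x/pi) = -8*x/pi + 4*sin(x) is ≥ 0 throughout, so the area is a single integral of |-8*x/pi + 4*sin(x)|.
∫[0,pi/2] (-8*x/pi + 4*sin(x)) dx = 4 - pi.

4 - pi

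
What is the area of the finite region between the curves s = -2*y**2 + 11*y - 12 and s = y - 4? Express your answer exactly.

9

Both boundary curves give s as a function of y, so integrate with respect to y. Setting them equal: -2*y**2 + 10*y - 8 = 0, i.e. -2*(y - 4)*(y - 1) = 0, so they meet at y = 1, 4.
For y in [1, 4], s = -2*y**2 + 11*y - 12 is on the right; area = ∫[1,4] (-2*y**2 + 10*y - 8) dy = 9.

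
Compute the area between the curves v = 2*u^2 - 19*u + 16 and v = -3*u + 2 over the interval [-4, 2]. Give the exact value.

716/3

The difference (2*u^2 - 19*u + 16) - (-3*u + 2) = 2*u^2 - 16*u + 14 changes sign at u = 1 inside [-4, 2], so split the integral there.
∫[-4,1] (2*u^2 - 16*u + 14) du = 700/3.
∫[1,2] (2*u^2 - 16*u + 14) du = -16/3; the area of that piece is 16/3.
Total area = 700/3 + 16/3 = 716/3.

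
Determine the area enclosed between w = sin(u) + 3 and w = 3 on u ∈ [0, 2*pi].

4

The difference (sin(u) + 3) - (3) = sin(u) changes sign at u = pi inside [0, 2*pi], so split the integral there.
∫[0,pi] (sin(u)) du = 2.
∫[pi,2*pi] (sin(u)) du = -2; the area of that piece is 2.
Total area = 2 + 2 = 4.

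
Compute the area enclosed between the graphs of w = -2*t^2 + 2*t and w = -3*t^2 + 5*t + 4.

Set the curves equal: -2*t^2 + 2*t = -3*t^2 + 5*t + 4, so t^2 - 3*t - 4 = 0, which factors as (t - 4)*(t + 1) = 0. The curves meet at t = -1, 4.
On [-1, 4], w = -3*t^2 + 5*t + 4 is on top; that piece has area ∫[-1,4] (-(t^2 - 3*t - 4)) dt = 125/6.

125/6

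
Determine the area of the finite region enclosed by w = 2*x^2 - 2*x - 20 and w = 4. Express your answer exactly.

Set the curves equal: 2*x^2 - 2*x - 20 = 4, so 2*x^2 - 2*x - 24 = 0, which factors as 2*(x - 4)*(x + 3) = 0. The curves meet at x = -3, 4.
On [-3, 4], w = 4 is on top; that piece has area ∫[-3,4] (-(2*x^2 - 2*x - 24)) dx = 343/3.

343/3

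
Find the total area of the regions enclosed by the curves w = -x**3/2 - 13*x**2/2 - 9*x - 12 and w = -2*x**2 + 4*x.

Set the curves equal: -x**3/2 - 13*x**2/2 - 9*x - 12 = -2*x**2 + 4*x, so -x**3/2 - 9*x**2/2 - 13*x - 12 = 0, which factors as -(x + 2)*(x + 3)*(x + 4)/2 = 0. The curves meet at x = -4, -3, -2.
On [-4, -3], w = -2*x**2 + 4*x is on top; that piece has area ∫[-4,-3] (-(-x**3/2 - 9*x**2/2 - 13*x - 12)) dx = 1/8.
On [-3, -2], w = -x**3/2 - 13*x**2/2 - 9*x - 12 is on top; that piece has area ∫[-3,-2] (-x**3/2 - 9*x**2/2 - 13*x - 12) dx = 1/8.
Total enclosed area = 1/8 + 1/8 = 1/4.

1/4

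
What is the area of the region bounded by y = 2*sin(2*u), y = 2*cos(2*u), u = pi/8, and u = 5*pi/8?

2*sqrt(2)

On [pi/8, 5*pi/8], (2*sin(2*u)) - (2*cos(2*u)) = 2*sin(2*u) - 2*cos(2*u) is ≥ 0 throughout, so the area is a single integral of |2*sin(2*u) - 2*cos(2*u)|.
∫[pi/8,5*pi/8] (2*sin(2*u) - 2*cos(2*u)) du = 2*sqrt(2).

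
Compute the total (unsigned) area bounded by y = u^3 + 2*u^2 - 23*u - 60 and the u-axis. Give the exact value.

The curve meets the u-axis where u^3 + 2*u^2 - 23*u - 60 = 0, i.e. (u - 5)*(u + 3)*(u + 4) = 0, at u = -4, -3, 5.
On [-4, -3] the curve lies above the axis; ∫[-4,-3] (u^3 + 2*u^2 - 23*u - 60) du = 17/12, giving area 17/12.
On [-3, 5] the curve lies below the axis; ∫[-3,5] (u^3 + 2*u^2 - 23*u - 60) du = -1280/3, giving area 1280/3.
Total area = 17/12 + 1280/3 = 5137/12.

5137/12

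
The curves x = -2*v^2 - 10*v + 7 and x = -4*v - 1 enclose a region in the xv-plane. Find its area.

Both boundary curves give x as a function of v, so integrate with respect to v. Setting them equal: -2*v^2 - 6*v + 8 = 0, i.e. -2*(v - 1)*(v + 4) = 0, so they meet at v = -4, 1.
For v in [-4, 1], x = -2*v^2 - 10*v + 7 is on the right; area = ∫[-4,1] (-2*v^2 - 6*v + 8) dv = 125/3.

125/3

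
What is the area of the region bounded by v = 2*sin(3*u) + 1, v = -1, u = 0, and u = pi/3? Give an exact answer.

4/3 + 2*pi/3

On [0, pi/3], (2*sin(3*u) + 1) - (-1) = 2*sin(3*u) + 2 is ≥ 0 throughout, so the area is a single integral of |2*sin(3*u) + 2|.
∫[0,pi/3] (2*sin(3*u) + 2) du = 4/3 + 2*pi/3.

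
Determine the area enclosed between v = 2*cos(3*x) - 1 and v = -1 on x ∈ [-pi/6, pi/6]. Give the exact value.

4/3

On [-pi/6, pi/6], (2*cos(3*x) - 1) - (-1) = 2*cos(3*x) is ≥ 0 throughout, so the area is a single integral of |2*cos(3*x)|.
∫[-pi/6,pi/6] (2*cos(3*x)) dx = 4/3.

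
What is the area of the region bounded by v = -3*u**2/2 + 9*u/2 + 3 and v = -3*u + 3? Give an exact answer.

125/4

Set the curves equal: -3*u**2/2 + 9*u/2 + 3 = -3*u + 3, so -3*u**2/2 + 15*u/2 = 0, which factors as -3*u*(u - 5)/2 = 0. The curves meet at u = 0, 5.
On [0, 5], v = -3*u**2/2 + 9*u/2 + 3 is on top; that piece has area ∫[0,5] (-3*u**2/2 + 15*u/2) du = 125/4.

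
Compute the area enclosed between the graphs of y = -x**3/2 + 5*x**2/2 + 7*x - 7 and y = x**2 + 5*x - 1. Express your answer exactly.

Set the curves equal: -x**3/2 + 5*x**2/2 + 7*x - 7 = x**2 + 5*x - 1, so -x**3/2 + 3*x**2/2 + 2*x - 6 = 0, which factors as -(x - 3)*(x - 2)*(x + 2)/2 = 0. The curves meet at x = -2, 2, 3.
On [-2, 2], y = x**2 + 5*x - 1 is on top; that piece has area ∫[-2,2] (-(-x**3/2 + 3*x**2/2 + 2*x - 6)) dx = 16.
On [2, 3], y = -x**3/2 + 5*x**2/2 + 7*x - 7 is on top; that piece has area ∫[2,3] (-x**3/2 + 3*x**2/2 + 2*x - 6) dx = 3/8.
Total enclosed area = 16 + 3/8 = 131/8.

131/8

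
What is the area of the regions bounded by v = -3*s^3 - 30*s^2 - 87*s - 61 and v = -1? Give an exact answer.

71/2

Set the curves equal: -3*s^3 - 30*s^2 - 87*s - 61 = -1, so -3*s^3 - 30*s^2 - 87*s - 60 = 0, which factors as -3*(s + 1)*(s + 4)*(s + 5) = 0. The curves meet at s = -5, -4, -1.
On [-5, -4], v = -1 is on top; that piece has area ∫[-5,-4] (-(-3*s^3 - 30*s^2 - 87*s - 60)) ds = 7/4.
On [-4, -1], v = -3*s^3 - 30*s^2 - 87*s - 61 is on top; that piece has area ∫[-4,-1] (-3*s^3 - 30*s^2 - 87*s - 60) ds = 135/4.
Total enclosed area = 7/4 + 135/4 = 71/2.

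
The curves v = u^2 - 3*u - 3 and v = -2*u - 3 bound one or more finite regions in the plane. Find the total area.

1/6

Set the curves equal: u^2 - 3*u - 3 = -2*u - 3, so u^2 - u = 0, which factors as u*(u - 1) = 0. The curves meet at u = 0, 1.
On [0, 1], v = -2*u - 3 is on top; that piece has area ∫[0,1] (-(u^2 - u)) du = 1/6.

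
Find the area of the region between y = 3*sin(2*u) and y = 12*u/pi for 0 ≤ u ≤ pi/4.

On [0, pi/4], (3*sin(2*u)) - (12*u/pi) = -12*u/pi + 3*sin(2*u) is ≥ 0 throughout, so the area is a single integral of |-12*u/pi + 3*sin(2*u)|.
∫[0,pi/4] (-12*u/pi + 3*sin(2*u)) du = 3/2 - 3*pi/8.

3/2 - 3*pi/8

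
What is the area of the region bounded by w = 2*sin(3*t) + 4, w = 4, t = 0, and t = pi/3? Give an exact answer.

On [0, pi/3], (2*sin(3*t) + 4) - (4) = 2*sin(3*t) is ≥ 0 throughout, so the area is a single integral of |2*sin(3*t)|.
∫[0,pi/3] (2*sin(3*t)) dt = 4/3.

4/3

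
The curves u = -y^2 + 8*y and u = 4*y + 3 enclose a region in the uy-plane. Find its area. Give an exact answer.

4/3

Both boundary curves give u as a function of y, so integrate with respect to y. Setting them equal: -y^2 + 4*y - 3 = 0, i.e. -(y - 3)*(y - 1) = 0, so they meet at y = 1, 3.
For y in [1, 3], u = -y^2 + 8*y is on the right; area = ∫[1,3] (-y^2 + 4*y - 3) dy = 4/3.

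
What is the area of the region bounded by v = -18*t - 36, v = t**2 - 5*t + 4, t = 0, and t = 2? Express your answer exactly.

On [0, 2], (-18*t - 36) - (t**2 - 5*t + 4) = -t**2 - 13*t - 40 is ≤ 0 throughout, so the area is a single integral of |-t**2 - 13*t - 40|.
∫[0,2] (-t**2 - 13*t - 40) dt = -326/3; the area of that piece is 326/3.

326/3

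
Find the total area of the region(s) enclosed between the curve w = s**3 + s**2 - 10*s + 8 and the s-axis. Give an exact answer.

The curve meets the s-axis where s**3 + s**2 - 10*s + 8 = 0, i.e. (s - 2)*(s - 1)*(s + 4) = 0, at s = -4, 1, 2.
On [-4, 1] the curve lies above the axis; ∫[-4,1] (s**3 + s**2 - 10*s + 8) ds = 875/12, giving area 875/12.
On [1, 2] the curve lies below the axis; ∫[1,2] (s**3 + s**2 - 10*s + 8) ds = -11/12, giving area 11/12.
Total area = 875/12 + 11/12 = 443/6.

443/6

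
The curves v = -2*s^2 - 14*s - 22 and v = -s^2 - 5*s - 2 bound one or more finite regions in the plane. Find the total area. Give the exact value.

Set the curves equal: -2*s^2 - 14*s - 22 = -s^2 - 5*s - 2, so -s^2 - 9*s - 20 = 0, which factors as -(s + 4)*(s + 5) = 0. The curves meet at s = -5, -4.
On [-5, -4], v = -2*s^2 - 14*s - 22 is on top; that piece has area ∫[-5,-4] (-s^2 - 9*s - 20) ds = 1/6.

1/6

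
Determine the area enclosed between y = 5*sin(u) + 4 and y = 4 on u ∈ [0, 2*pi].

20

The difference (5*sin(u) + 4) - (4) = 5*sin(u) changes sign at u = pi inside [0, 2*pi], so split the integral there.
∫[0,pi] (5*sin(u)) du = 10.
∫[pi,2*pi] (5*sin(u)) du = -10; the area of that piece is 10.
Total area = 10 + 10 = 20.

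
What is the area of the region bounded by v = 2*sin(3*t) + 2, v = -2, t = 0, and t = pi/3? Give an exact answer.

On [0, pi/3], (2*sin(3*t) + 2) - (-2) = 2*sin(3*t) + 4 is ≥ 0 throughout, so the area is a single integral of |2*sin(3*t) + 4|.
∫[0,pi/3] (2*sin(3*t) + 4) dt = 4/3 + 4*pi/3.

4/3 + 4*pi/3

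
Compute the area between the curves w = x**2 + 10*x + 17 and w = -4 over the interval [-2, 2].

268/3

On [-2, 2], (x**2 + 10*x + 17) - (-4) = x**2 + 10*x + 21 is ≥ 0 throughout, so the area is a single integral of |x**2 + 10*x + 21|.
∫[-2,2] (x**2 + 10*x + 21) dx = 268/3.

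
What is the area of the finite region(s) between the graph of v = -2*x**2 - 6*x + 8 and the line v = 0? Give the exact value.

125/3

The curve meets the x-axis where -2*x**2 - 6*x + 8 = 0, i.e. -2*(x - 1)*(x + 4) = 0, at x = -4, 1.
On [-4, 1] the curve lies above the axis; ∫[-4,1] (-2*x**2 - 6*x + 8) dx = 125/3, giving area 125/3.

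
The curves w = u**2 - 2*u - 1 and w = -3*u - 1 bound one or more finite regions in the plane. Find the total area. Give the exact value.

Set the curves equal: u**2 - 2*u - 1 = -3*u - 1, so u**2 + u = 0, which factors as u*(u + 1) = 0. The curves meet at u = -1, 0.
On [-1, 0], w = -3*u - 1 is on top; that piece has area ∫[-1,0] (-(u**2 + u)) du = 1/6.

1/6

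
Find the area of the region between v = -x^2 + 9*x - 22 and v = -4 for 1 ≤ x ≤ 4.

59/6

The difference (-x^2 + 9*x - 22) - (-4) = -x^2 + 9*x - 18 changes sign at x = 3 inside [1, 4], so split the integral there.
∫[1,3] (-x^2 + 9*x - 18) dx = -26/3; the area of that piece is 26/3.
∫[3,4] (-x^2 + 9*x - 18) dx = 7/6.
Total area = 26/3 + 7/6 = 59/6.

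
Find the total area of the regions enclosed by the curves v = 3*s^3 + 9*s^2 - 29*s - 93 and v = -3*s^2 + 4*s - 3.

863/2

Set the curves equal: 3*s^3 + 9*s^2 - 29*s - 93 = -3*s^2 + 4*s - 3, so 3*s^3 + 12*s^2 - 33*s - 90 = 0, which factors as 3*(s - 3)*(s + 2)*(s + 5) = 0. The curves meet at s = -5, -2, 3.
On [-5, -2], v = 3*s^3 + 9*s^2 - 29*s - 93 is on top; that piece has area ∫[-5,-2] (3*s^3 + 12*s^2 - 33*s - 90) ds = 351/4.
On [-2, 3], v = -3*s^2 + 4*s - 3 is on top; that piece has area ∫[-2,3] (-(3*s^3 + 12*s^2 - 33*s - 90)) ds = 1375/4.
Total enclosed area = 351/4 + 1375/4 = 863/2.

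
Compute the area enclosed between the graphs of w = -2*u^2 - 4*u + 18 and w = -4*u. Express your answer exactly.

72

Set the curves equal: -2*u^2 - 4*u + 18 = -4*u, so -2*u^2 + 18 = 0, which factors as -2*(u - 3)*(u + 3) = 0. The curves meet at u = -3, 3.
On [-3, 3], w = -2*u^2 - 4*u + 18 is on top; that piece has area ∫[-3,3] (-2*u^2 + 18) du = 72.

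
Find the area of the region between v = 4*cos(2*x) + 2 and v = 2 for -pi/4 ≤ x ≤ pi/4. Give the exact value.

On [-pi/4, pi/4], (4*cos(2*x) + 2) - (2) = 4*cos(2*x) is ≥ 0 throughout, so the area is a single integral of |4*cos(2*x)|.
∫[-pi/4,pi/4] (4*cos(2*x)) dx = 4.

4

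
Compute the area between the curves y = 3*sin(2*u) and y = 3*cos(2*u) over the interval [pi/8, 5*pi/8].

3*sqrt(2)

On [pi/8, 5*pi/8], (3*sin(2*u)) - (3*cos(2*u)) = 3*sin(2*u) - 3*cos(2*u) is ≥ 0 throughout, so the area is a single integral of |3*sin(2*u) - 3*cos(2*u)|.
∫[pi/8,5*pi/8] (3*sin(2*u) - 3*cos(2*u)) du = 3*sqrt(2).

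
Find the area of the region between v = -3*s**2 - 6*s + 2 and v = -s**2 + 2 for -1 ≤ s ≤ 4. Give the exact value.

The difference (-3*s**2 - 6*s + 2) - (-s**2 + 2) = -2*s**2 - 6*s changes sign at s = 0 inside [-1, 4], so split the integral there.
∫[-1,0] (-2*s**2 - 6*s) ds = 7/3.
∫[0,4] (-2*s**2 - 6*s) ds = -272/3; the area of that piece is 272/3.
Total area = 7/3 + 272/3 = 93.

93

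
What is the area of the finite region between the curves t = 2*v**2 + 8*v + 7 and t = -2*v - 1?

9

Both boundary curves give t as a function of v, so integrate with respect to v. Setting them equal: 2*v**2 + 10*v + 8 = 0, i.e. 2*(v + 1)*(v + 4) = 0, so they meet at v = -4, -1.
For v in [-4, -1], t = 2*v**2 + 8*v + 7 is on the left; area = ∫[-4,-1] (-(2*v**2 + 10*v + 8)) dv = 9.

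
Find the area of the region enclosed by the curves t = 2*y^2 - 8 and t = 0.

Both boundary curves give t as a function of y, so integrate with respect to y. Setting them equal: 2*y^2 - 8 = 0, i.e. 2*(y - 2)*(y + 2) = 0, so they meet at y = -2, 2.
For y in [-2, 2], t = 2*y^2 - 8 is on the left; area = ∫[-2,2] (-(2*y^2 - 8)) dy = 64/3.

64/3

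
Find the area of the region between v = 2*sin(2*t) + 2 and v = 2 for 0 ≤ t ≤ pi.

4

The difference (2*sin(2*t) + 2) - (2) = 2*sin(2*t) changes sign at t = pi/2 inside [0, pi], so split the integral there.
∫[0,pi/2] (2*sin(2*t)) dt = 2.
∫[pi/2,pi] (2*sin(2*t)) dt = -2; the area of that piece is 2.
Total area = 2 + 2 = 4.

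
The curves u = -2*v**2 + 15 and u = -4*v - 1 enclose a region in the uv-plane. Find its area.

72

Both boundary curves give u as a function of v, so integrate with respect to v. Setting them equal: -2*v**2 + 4*v + 16 = 0, i.e. -2*(v - 4)*(v + 2) = 0, so they meet at v = -2, 4.
For v in [-2, 4], u = -2*v**2 + 15 is on the right; area = ∫[-2,4] (-2*v**2 + 4*v + 16) dv = 72.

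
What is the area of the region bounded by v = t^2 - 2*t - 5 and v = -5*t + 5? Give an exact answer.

343/6

Set the curves equal: t^2 - 2*t - 5 = -5*t + 5, so t^2 + 3*t - 10 = 0, which factors as (t - 2)*(t + 5) = 0. The curves meet at t = -5, 2.
On [-5, 2], v = -5*t + 5 is on top; that piece has area ∫[-5,2] (-(t^2 + 3*t - 10)) dt = 343/6.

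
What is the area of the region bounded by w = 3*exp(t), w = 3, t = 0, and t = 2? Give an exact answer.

On [0, 2], (3*exp(t)) - (3) = 3*exp(t) - 3 is ≥ 0 throughout, so the area is a single integral of |3*exp(t) - 3|.
∫[0,2] (3*exp(t) - 3) dt = -9 + 3*exp(2).

-9 + 3*exp(2)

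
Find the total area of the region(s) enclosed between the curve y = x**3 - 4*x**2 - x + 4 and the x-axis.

253/12

The curve meets the x-axis where x**3 - 4*x**2 - x + 4 = 0, i.e. (x - 4)*(x - 1)*(x + 1) = 0, at x = -1, 1, 4.
On [-1, 1] the curve lies above the axis; ∫[-1,1] (x**3 - 4*x**2 - x + 4) dx = 16/3, giving area 16/3.
On [1, 4] the curve lies below the axis; ∫[1,4] (x**3 - 4*x**2 - x + 4) dx = -63/4, giving area 63/4.
Total area = 16/3 + 63/4 = 253/12.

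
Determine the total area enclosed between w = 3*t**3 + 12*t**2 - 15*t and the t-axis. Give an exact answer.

443/2

The curve meets the t-axis where 3*t**3 + 12*t**2 - 15*t = 0, i.e. 3*t*(t - 1)*(t + 5) = 0, at t = -5, 0, 1.
On [-5, 0] the curve lies above the axis; ∫[-5,0] (3*t**3 + 12*t**2 - 15*t) dt = 875/4, giving area 875/4.
On [0, 1] the curve lies below the axis; ∫[0,1] (3*t**3 + 12*t**2 - 15*t) dt = -11/4, giving area 11/4.
Total area = 875/4 + 11/4 = 443/2.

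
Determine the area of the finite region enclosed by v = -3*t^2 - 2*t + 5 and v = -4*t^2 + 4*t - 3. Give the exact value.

Set the curves equal: -3*t^2 - 2*t + 5 = -4*t^2 + 4*t - 3, so t^2 - 6*t + 8 = 0, which factors as (t - 4)*(t - 2) = 0. The curves meet at t = 2, 4.
On [2, 4], v = -4*t^2 + 4*t - 3 is on top; that piece has area ∫[2,4] (-(t^2 - 6*t + 8)) dt = 4/3.

4/3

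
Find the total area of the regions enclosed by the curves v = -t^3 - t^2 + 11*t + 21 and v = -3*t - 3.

Set the curves equal: -t^3 - t^2 + 11*t + 21 = -3*t - 3, so -t^3 - t^2 + 14*t + 24 = 0, which factors as -(t - 4)*(t + 2)*(t + 3) = 0. The curves meet at t = -3, -2, 4.
On [-3, -2], v = -3*t - 3 is on top; that piece has area ∫[-3,-2] (-(-t^3 - t^2 + 14*t + 24)) dt = 13/12.
On [-2, 4], v = -t^3 - t^2 + 11*t + 21 is on top; that piece has area ∫[-2,4] (-t^3 - t^2 + 14*t + 24) dt = 144.
Total enclosed area = 13/12 + 144 = 1741/12.

1741/12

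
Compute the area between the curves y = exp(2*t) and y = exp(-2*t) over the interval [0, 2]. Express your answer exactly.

-1 + exp(-4)/2 + exp(4)/2

On [0, 2], (exp(2*t)) - (exp(-2*t)) = exp(2*t) - exp(-2*t) is ≥ 0 throughout, so the area is a single integral of |exp(2*t) - exp(-2*t)|.
∫[0,2] (exp(2*t) - exp(-2*t)) dt = -1 + exp(-4)/2 + exp(4)/2.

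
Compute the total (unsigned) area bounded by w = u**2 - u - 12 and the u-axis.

343/6

The curve meets the u-axis where u**2 - u - 12 = 0, i.e. (u - 4)*(u + 3) = 0, at u = -3, 4.
On [-3, 4] the curve lies below the axis; ∫[-3,4] (u**2 - u - 12) du = -343/6, giving area 343/6.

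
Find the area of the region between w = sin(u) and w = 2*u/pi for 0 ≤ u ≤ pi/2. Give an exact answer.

1 - pi/4

On [0, pi/2], (sin(u)) - (2*u/pi) = -2*u/pi + sin(u) is ≥ 0 throughout, so the area is a single integral of |-2*u/pi + sin(u)|.
∫[0,pi/2] (-2*u/pi + sin(u)) du = 1 - pi/4.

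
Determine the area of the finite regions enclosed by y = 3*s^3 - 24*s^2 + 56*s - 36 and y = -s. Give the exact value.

37/4

Set the curves equal: 3*s^3 - 24*s^2 + 56*s - 36 = -s, so 3*s^3 - 24*s^2 + 57*s - 36 = 0, which factors as 3*(s - 4)*(s - 3)*(s - 1) = 0. The curves meet at s = 1, 3, 4.
On [1, 3], y = 3*s^3 - 24*s^2 + 56*s - 36 is on top; that piece has area ∫[1,3] (3*s^3 - 24*s^2 + 57*s - 36) ds = 8.
On [3, 4], y = -s is on top; that piece has area ∫[3,4] (-(3*s^3 - 24*s^2 + 57*s - 36)) ds = 5/4.
Total enclosed area = 8 + 5/4 = 37/4.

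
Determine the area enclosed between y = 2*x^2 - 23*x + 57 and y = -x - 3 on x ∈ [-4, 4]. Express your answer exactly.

1696/3

On [-4, 4], (2*x^2 - 23*x + 57) - (-x - 3) = 2*x^2 - 22*x + 60 is ≥ 0 throughout, so the area is a single integral of |2*x^2 - 22*x + 60|.
∫[-4,4] (2*x^2 - 22*x + 60) dx = 1696/3.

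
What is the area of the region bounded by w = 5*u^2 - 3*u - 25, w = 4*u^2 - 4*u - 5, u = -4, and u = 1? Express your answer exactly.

On [-4, 1], (5*u^2 - 3*u - 25) - (4*u^2 - 4*u - 5) = u^2 + u - 20 is ≤ 0 throughout, so the area is a single integral of |u^2 + u - 20|.
∫[-4,1] (u^2 + u - 20) du = -515/6; the area of that piece is 515/6.

515/6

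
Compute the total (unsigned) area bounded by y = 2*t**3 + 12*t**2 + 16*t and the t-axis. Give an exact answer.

The curve meets the t-axis where 2*t**3 + 12*t**2 + 16*t = 0, i.e. 2*t*(t + 2)*(t + 4) = 0, at t = -4, -2, 0.
On [-4, -2] the curve lies above the axis; ∫[-4,-2] (2*t**3 + 12*t**2 + 16*t) dt = 8, giving area 8.
On [-2, 0] the curve lies below the axis; ∫[-2,0] (2*t**3 + 12*t**2 + 16*t) dt = -8, giving area 8.
Total area = 8 + 8 = 16.

16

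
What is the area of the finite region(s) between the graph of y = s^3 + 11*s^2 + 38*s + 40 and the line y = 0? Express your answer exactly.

37/12

The curve meets the s-axis where s^3 + 11*s^2 + 38*s + 40 = 0, i.e. (s + 2)*(s + 4)*(s + 5) = 0, at s = -5, -4, -2.
On [-5, -4] the curve lies above the axis; ∫[-5,-4] (s^3 + 11*s^2 + 38*s + 40) ds = 5/12, giving area 5/12.
On [-4, -2] the curve lies below the axis; ∫[-4,-2] (s^3 + 11*s^2 + 38*s + 40) ds = -8/3, giving area 8/3.
Total area = 5/12 + 8/3 = 37/12.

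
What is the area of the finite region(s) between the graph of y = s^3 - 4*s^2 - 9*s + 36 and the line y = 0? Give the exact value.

1741/12

The curve meets the s-axis where s^3 - 4*s^2 - 9*s + 36 = 0, i.e. (s - 4)*(s - 3)*(s + 3) = 0, at s = -3, 3, 4.
On [-3, 3] the curve lies above the axis; ∫[-3,3] (s^3 - 4*s^2 - 9*s + 36) ds = 144, giving area 144.
On [3, 4] the curve lies below the axis; ∫[3,4] (s^3 - 4*s^2 - 9*s + 36) ds = -13/12, giving area 13/12.
Total area = 144 + 13/12 = 1741/12.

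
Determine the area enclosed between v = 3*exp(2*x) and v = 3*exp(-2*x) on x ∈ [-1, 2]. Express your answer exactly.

-6 + 3*exp(-4)/2 + 3*exp(-2)/2 + 3*exp(2)/2 + 3*exp(4)/2

The difference (3*exp(2*x)) - (3*exp(-2*x)) = 3*exp(2*x) - 3*exp(-2*x) changes sign at x = 0 inside [-1, 2], so split the integral there.
∫[-1,0] (3*exp(2*x) - 3*exp(-2*x)) dx = -3*exp(2)/2 - 3*exp(-2)/2 + 3; the area of that piece is -3 + 3*exp(-2)/2 + 3*exp(2)/2.
∫[0,2] (3*exp(2*x) - 3*exp(-2*x)) dx = -3 + 3*exp(-4)/2 + 3*exp(4)/2.
Total area = (-3 + 3*exp(-2)/2 + 3*exp(2)/2) + (-3 + 3*exp(-4)/2 + 3*exp(4)/2) = -6 + 3*exp(-4)/2 + 3*exp(-2)/2 + 3*exp(2)/2 + 3*exp(4)/2.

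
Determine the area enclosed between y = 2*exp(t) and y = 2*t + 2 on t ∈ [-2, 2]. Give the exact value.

-8 - 2*exp(-2) + 2*exp(2)

On [-2, 2], (2*exp(t)) - (2*t + 2) = -2*t + 2*exp(t) - 2 is ≥ 0 throughout, so the area is a single integral of |-2*t + 2*exp(t) - 2|.
∫[-2,2] (-2*t + 2*exp(t) - 2) dt = -8 - 2*exp(-2) + 2*exp(2).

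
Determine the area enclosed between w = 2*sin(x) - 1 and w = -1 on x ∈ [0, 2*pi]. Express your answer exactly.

8

The difference (2*sin(x) - 1) - (-1) = 2*sin(x) changes sign at x = pi inside [0, 2*pi], so split the integral there.
∫[0,pi] (2*sin(x)) dx = 4.
∫[pi,2*pi] (2*sin(x)) dx = -4; the area of that piece is 4.
Total area = 4 + 4 = 8.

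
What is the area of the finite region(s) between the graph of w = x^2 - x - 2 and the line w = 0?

The curve meets the x-axis where x^2 - x - 2 = 0, i.e. (x - 2)*(x + 1) = 0, at x = -1, 2.
On [-1, 2] the curve lies below the axis; ∫[-1,2] (x^2 - x - 2) dx = -9/2, giving area 9/2.

9/2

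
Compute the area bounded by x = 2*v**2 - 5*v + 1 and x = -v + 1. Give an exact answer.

Both boundary curves give x as a function of v, so integrate with respect to v. Setting them equal: 2*v**2 - 4*v = 0, i.e. 2*v*(v - 2) = 0, so they meet at v = 0, 2.
For v in [0, 2], x = 2*v**2 - 5*v + 1 is on the left; area = ∫[0,2] (-(2*v**2 - 4*v)) dv = 8/3.

8/3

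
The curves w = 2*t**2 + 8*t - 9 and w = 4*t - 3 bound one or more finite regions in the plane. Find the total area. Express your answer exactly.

64/3

Set the curves equal: 2*t**2 + 8*t - 9 = 4*t - 3, so 2*t**2 + 4*t - 6 = 0, which factors as 2*(t - 1)*(t + 3) = 0. The curves meet at t = -3, 1.
On [-3, 1], w = 4*t - 3 is on top; that piece has area ∫[-3,1] (-(2*t**2 + 4*t - 6)) dt = 64/3.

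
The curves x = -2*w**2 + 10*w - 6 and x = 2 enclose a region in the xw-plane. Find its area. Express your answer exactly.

9

Both boundary curves give x as a function of w, so integrate with respect to w. Setting them equal: -2*w**2 + 10*w - 8 = 0, i.e. -2*(w - 4)*(w - 1) = 0, so they meet at w = 1, 4.
For w in [1, 4], x = -2*w**2 + 10*w - 6 is on the right; area = ∫[1,4] (-2*w**2 + 10*w - 8) dw = 9.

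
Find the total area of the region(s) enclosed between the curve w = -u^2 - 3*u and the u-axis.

The curve meets the u-axis where -u^2 - 3*u = 0, i.e. -u*(u + 3) = 0, at u = -3, 0.
On [-3, 0] the curve lies above the axis; ∫[-3,0] (-u^2 - 3*u) du = 9/2, giving area 9/2.

9/2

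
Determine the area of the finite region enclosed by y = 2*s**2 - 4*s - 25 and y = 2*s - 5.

Set the curves equal: 2*s**2 - 4*s - 25 = 2*s - 5, so 2*s**2 - 6*s - 20 = 0, which factors as 2*(s - 5)*(s + 2) = 0. The curves meet at s = -2, 5.
On [-2, 5], y = 2*s - 5 is on top; that piece has area ∫[-2,5] (-(2*s**2 - 6*s - 20)) ds = 343/3.

343/3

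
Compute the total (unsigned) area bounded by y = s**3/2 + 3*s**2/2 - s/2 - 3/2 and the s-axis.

The curve meets the s-axis where s**3/2 + 3*s**2/2 - s/2 - 3/2 = 0, i.e. (s - 1)*(s + 1)*(s + 3)/2 = 0, at s = -3, -1, 1.
On [-3, -1] the curve lies above the axis; ∫[-3,-1] (s**3/2 + 3*s**2/2 - s/2 - 3/2) ds = 2, giving area 2.
On [-1, 1] the curve lies below the axis; ∫[-1,1] (s**3/2 + 3*s**2/2 - s/2 - 3/2) ds = -2, giving area 2.
Total area = 2 + 2 = 4.

4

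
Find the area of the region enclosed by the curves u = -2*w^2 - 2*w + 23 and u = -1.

Both boundary curves give u as a function of w, so integrate with respect to w. Setting them equal: -2*w^2 - 2*w + 24 = 0, i.e. -2*(w - 3)*(w + 4) = 0, so they meet at w = -4, 3.
For w in [-4, 3], u = -2*w^2 - 2*w + 23 is on the right; area = ∫[-4,3] (-2*w^2 - 2*w + 24) dw = 343/3.

343/3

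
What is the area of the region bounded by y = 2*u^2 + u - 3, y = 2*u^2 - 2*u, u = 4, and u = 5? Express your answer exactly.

On [4, 5], (2*u^2 + u - 3) - (2*u^2 - 2*u) = 3*u - 3 is ≥ 0 throughout, so the area is a single integral of |3*u - 3|.
∫[4,5] (3*u - 3) du = 21/2.

21/2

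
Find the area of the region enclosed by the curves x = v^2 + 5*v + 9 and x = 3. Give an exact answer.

1/6

Both boundary curves give x as a function of v, so integrate with respect to v. Setting them equal: v^2 + 5*v + 6 = 0, i.e. (v + 2)*(v + 3) = 0, so they meet at v = -3, -2.
For v in [-3, -2], x = v^2 + 5*v + 9 is on the left; area = ∫[-3,-2] (-(v^2 + 5*v + 6)) dv = 1/6.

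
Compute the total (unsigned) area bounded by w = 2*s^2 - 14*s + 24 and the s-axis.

1/3

The curve meets the s-axis where 2*s^2 - 14*s + 24 = 0, i.e. 2*(s - 4)*(s - 3) = 0, at s = 3, 4.
On [3, 4] the curve lies below the axis; ∫[3,4] (2*s^2 - 14*s + 24) ds = -1/3, giving area 1/3.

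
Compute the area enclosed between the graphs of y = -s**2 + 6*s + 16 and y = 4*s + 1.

Set the curves equal: -s**2 + 6*s + 16 = 4*s + 1, so -s**2 + 2*s + 15 = 0, which factors as -(s - 5)*(s + 3) = 0. The curves meet at s = -3, 5.
On [-3, 5], y = -s**2 + 6*s + 16 is on top; that piece has area ∫[-3,5] (-s**2 + 2*s + 15) ds = 256/3.

256/3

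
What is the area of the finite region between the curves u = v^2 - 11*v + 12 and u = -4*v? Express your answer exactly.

Both boundary curves give u as a function of v, so integrate with respect to v. Setting them equal: v^2 - 7*v + 12 = 0, i.e. (v - 4)*(v - 3) = 0, so they meet at v = 3, 4.
For v in [3, 4], u = v^2 - 11*v + 12 is on the left; area = ∫[3,4] (-(v^2 - 7*v + 12)) dv = 1/6.

1/6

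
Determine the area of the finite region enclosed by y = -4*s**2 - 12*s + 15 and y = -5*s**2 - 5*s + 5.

Set the curves equal: -4*s**2 - 12*s + 15 = -5*s**2 - 5*s + 5, so s**2 - 7*s + 10 = 0, which factors as (s - 5)*(s - 2) = 0. The curves meet at s = 2, 5.
On [2, 5], y = -5*s**2 - 5*s + 5 is on top; that piece has area ∫[2,5] (-(s**2 - 7*s + 10)) ds = 9/2.

9/2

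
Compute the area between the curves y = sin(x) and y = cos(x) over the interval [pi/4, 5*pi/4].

2*sqrt(2)

On [pi/4, 5*pi/4], (sin(x)) - (cos(x)) = sin(x) - cos(x) is ≥ 0 throughout, so the area is a single integral of |sin(x) - cos(x)|.
∫[pi/4,5*pi/4] (sin(x) - cos(x)) dx = 2*sqrt(2).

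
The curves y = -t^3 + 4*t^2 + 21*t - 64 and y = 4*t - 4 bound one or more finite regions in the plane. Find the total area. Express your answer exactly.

Set the curves equal: -t^3 + 4*t^2 + 21*t - 64 = 4*t - 4, so -t^3 + 4*t^2 + 17*t - 60 = 0, which factors as -(t - 5)*(t - 3)*(t + 4) = 0. The curves meet at t = -4, 3, 5.
On [-4, 3], y = 4*t - 4 is on top; that piece has area ∫[-4,3] (-(-t^3 + 4*t^2 + 17*t - 60)) dt = 3773/12.
On [3, 5], y = -t^3 + 4*t^2 + 21*t - 64 is on top; that piece has area ∫[3,5] (-t^3 + 4*t^2 + 17*t - 60) dt = 32/3.
Total enclosed area = 3773/12 + 32/3 = 3901/12.

3901/12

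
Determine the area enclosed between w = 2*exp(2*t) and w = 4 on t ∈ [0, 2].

The difference (2*exp(2*t)) - (4) = 2*exp(2*t) - 4 changes sign at t = log(2)/2 inside [0, 2], so split the integral there.
∫[0,log(2)/2] (2*exp(2*t) - 4) dt = 1 - log(4); the area of that piece is -1 + log(4).
∫[log(2)/2,2] (2*exp(2*t) - 4) dt = -10 + 2*log(2) + exp(4).
Total area = (-1 + log(4)) + (-10 + 2*log(2) + exp(4)) = -11 + 4*log(2) + exp(4).

-11 + 4*log(2) + exp(4)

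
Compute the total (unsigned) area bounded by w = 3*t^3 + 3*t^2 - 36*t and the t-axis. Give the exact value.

937/4

The curve meets the t-axis where 3*t^3 + 3*t^2 - 36*t = 0, i.e. 3*t*(t - 3)*(t + 4) = 0, at t = -4, 0, 3.
On [-4, 0] the curve lies above the axis; ∫[-4,0] (3*t^3 + 3*t^2 - 36*t) dt = 160, giving area 160.
On [0, 3] the curve lies below the axis; ∫[0,3] (3*t^3 + 3*t^2 - 36*t) dt = -297/4, giving area 297/4.
Total area = 160 + 297/4 = 937/4.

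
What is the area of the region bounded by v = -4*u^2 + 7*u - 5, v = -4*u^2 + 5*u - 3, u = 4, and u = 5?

7

On [4, 5], (-4*u^2 + 7*u - 5) - (-4*u^2 + 5*u - 3) = 2*u - 2 is ≥ 0 throughout, so the area is a single integral of |2*u - 2|.
∫[4,5] (2*u - 2) du = 7.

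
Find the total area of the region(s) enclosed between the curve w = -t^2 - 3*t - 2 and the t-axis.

1/6

The curve meets the t-axis where -t^2 - 3*t - 2 = 0, i.e. -(t + 1)*(t + 2) = 0, at t = -2, -1.
On [-2, -1] the curve lies above the axis; ∫[-2,-1] (-t^2 - 3*t - 2) dt = 1/6, giving area 1/6.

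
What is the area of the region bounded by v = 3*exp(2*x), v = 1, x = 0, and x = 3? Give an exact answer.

On [0, 3], (3*exp(2*x)) - (1) = 3*exp(2*x) - 1 is ≥ 0 throughout, so the area is a single integral of |3*exp(2*x) - 1|.
∫[0,3] (3*exp(2*x) - 1) dx = -9/2 + 3*exp(6)/2.

-9/2 + 3*exp(6)/2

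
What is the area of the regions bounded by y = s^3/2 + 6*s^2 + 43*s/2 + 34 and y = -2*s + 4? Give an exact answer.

1/4

Set the curves equal: s^3/2 + 6*s^2 + 43*s/2 + 34 = -2*s + 4, so s^3/2 + 6*s^2 + 47*s/2 + 30 = 0, which factors as (s + 3)*(s + 4)*(s + 5)/2 = 0. The curves meet at s = -5, -4, -3.
On [-5, -4], y = s^3/2 + 6*s^2 + 43*s/2 + 34 is on top; that piece has area ∫[-5,-4] (s^3/2 + 6*s^2 + 47*s/2 + 30) ds = 1/8.
On [-4, -3], y = -2*s + 4 is on top; that piece has area ∫[-4,-3] (-(s^3/2 + 6*s^2 + 47*s/2 + 30)) ds = 1/8.
Total enclosed area = 1/8 + 1/8 = 1/4.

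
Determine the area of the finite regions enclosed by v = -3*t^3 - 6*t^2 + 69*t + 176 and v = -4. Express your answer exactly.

Set the curves equal: -3*t^3 - 6*t^2 + 69*t + 176 = -4, so -3*t^3 - 6*t^2 + 69*t + 180 = 0, which factors as -3*(t - 5)*(t + 3)*(t + 4) = 0. The curves meet at t = -4, -3, 5.
On [-4, -3], v = -4 is on top; that piece has area ∫[-4,-3] (-(-3*t^3 - 6*t^2 + 69*t + 180)) dt = 17/4.
On [-3, 5], v = -3*t^3 - 6*t^2 + 69*t + 176 is on top; that piece has area ∫[-3,5] (-3*t^3 - 6*t^2 + 69*t + 180) dt = 1280.
Total enclosed area = 17/4 + 1280 = 5137/4.

5137/4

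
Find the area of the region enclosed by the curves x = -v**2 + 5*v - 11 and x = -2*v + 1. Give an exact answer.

Both boundary curves give x as a function of v, so integrate with respect to v. Setting them equal: -v**2 + 7*v - 12 = 0, i.e. -(v - 4)*(v - 3) = 0, so they meet at v = 3, 4.
For v in [3, 4], x = -v**2 + 5*v - 11 is on the right; area = ∫[3,4] (-v**2 + 7*v - 12) dv = 1/6.

1/6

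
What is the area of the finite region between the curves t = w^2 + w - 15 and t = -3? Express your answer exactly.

343/6

Both boundary curves give t as a function of w, so integrate with respect to w. Setting them equal: w^2 + w - 12 = 0, i.e. (w - 3)*(w + 4) = 0, so they meet at w = -4, 3.
For w in [-4, 3], t = w^2 + w - 15 is on the left; area = ∫[-4,3] (-(w^2 + w - 12)) dw = 343/6.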